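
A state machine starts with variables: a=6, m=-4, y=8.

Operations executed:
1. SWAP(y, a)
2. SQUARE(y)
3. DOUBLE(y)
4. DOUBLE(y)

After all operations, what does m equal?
m = -4

Tracing execution:
Step 1: SWAP(y, a) → m = -4
Step 2: SQUARE(y) → m = -4
Step 3: DOUBLE(y) → m = -4
Step 4: DOUBLE(y) → m = -4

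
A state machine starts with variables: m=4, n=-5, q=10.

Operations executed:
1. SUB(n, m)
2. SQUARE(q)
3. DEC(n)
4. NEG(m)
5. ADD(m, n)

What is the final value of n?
n = -10

Tracing execution:
Step 1: SUB(n, m) → n = -9
Step 2: SQUARE(q) → n = -9
Step 3: DEC(n) → n = -10
Step 4: NEG(m) → n = -10
Step 5: ADD(m, n) → n = -10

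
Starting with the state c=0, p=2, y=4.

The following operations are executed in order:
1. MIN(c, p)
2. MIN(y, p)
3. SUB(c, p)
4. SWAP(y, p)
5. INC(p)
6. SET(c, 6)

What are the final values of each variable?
{c: 6, p: 3, y: 2}

Step-by-step execution:
Initial: c=0, p=2, y=4
After step 1 (MIN(c, p)): c=0, p=2, y=4
After step 2 (MIN(y, p)): c=0, p=2, y=2
After step 3 (SUB(c, p)): c=-2, p=2, y=2
After step 4 (SWAP(y, p)): c=-2, p=2, y=2
After step 5 (INC(p)): c=-2, p=3, y=2
After step 6 (SET(c, 6)): c=6, p=3, y=2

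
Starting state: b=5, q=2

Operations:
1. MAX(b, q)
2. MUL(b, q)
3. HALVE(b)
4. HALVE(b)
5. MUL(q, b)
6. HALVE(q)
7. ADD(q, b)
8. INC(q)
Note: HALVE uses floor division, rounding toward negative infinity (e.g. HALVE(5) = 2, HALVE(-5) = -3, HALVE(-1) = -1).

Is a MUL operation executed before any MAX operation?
No

First MUL: step 2
First MAX: step 1
Since 2 > 1, MAX comes first.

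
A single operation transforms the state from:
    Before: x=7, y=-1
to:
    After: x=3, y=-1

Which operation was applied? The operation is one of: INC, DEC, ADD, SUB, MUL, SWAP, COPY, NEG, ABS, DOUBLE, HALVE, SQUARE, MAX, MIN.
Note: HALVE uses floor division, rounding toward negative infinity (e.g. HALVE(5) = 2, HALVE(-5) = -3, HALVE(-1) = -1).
HALVE(x)

Analyzing the change:
Before: x=7, y=-1
After: x=3, y=-1
Variable x changed from 7 to 3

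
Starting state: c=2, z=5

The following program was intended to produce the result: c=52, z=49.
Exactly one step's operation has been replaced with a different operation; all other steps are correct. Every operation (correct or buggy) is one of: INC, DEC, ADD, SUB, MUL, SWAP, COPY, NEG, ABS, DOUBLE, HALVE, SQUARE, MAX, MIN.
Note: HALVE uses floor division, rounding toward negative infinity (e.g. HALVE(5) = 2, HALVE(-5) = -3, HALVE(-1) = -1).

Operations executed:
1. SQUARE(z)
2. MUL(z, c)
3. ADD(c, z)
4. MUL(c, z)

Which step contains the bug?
Step 4

Trace with buggy code:
Initial: c=2, z=5
After step 1: c=2, z=25
After step 2: c=2, z=50
After step 3: c=52, z=50
After step 4: c=2600, z=50
Actual final c=2600, z=50 ≠ expected c=52, z=49.
Step 4 is the only position where a single-operation replacement can produce the expected result.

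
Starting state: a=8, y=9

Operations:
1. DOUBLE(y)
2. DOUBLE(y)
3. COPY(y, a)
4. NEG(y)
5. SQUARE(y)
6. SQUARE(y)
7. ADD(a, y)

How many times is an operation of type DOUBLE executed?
2

Counting DOUBLE operations:
Step 1: DOUBLE(y) ← DOUBLE
Step 2: DOUBLE(y) ← DOUBLE
Total: 2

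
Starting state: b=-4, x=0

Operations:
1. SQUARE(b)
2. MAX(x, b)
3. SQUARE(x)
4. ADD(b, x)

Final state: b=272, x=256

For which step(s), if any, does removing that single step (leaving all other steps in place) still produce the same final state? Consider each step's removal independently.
None - removing any single step changes the final result

Testing removal of each single step:
Without step 1: final = b=-4, x=0 (different)
Without step 2: final = b=16, x=0 (different)
Without step 3: final = b=32, x=16 (different)
Without step 4: final = b=16, x=256 (different)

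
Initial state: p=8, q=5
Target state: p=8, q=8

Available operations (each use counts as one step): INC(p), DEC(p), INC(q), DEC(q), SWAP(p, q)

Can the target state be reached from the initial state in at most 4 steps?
Yes

Path (3 steps): INC(q) → INC(q) → INC(q)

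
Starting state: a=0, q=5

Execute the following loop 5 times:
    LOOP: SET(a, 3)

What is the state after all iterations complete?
a=3, q=5

Iteration trace:
Start: a=0, q=5
After iteration 1: a=3, q=5
After iteration 2: a=3, q=5
After iteration 3: a=3, q=5
After iteration 4: a=3, q=5
After iteration 5: a=3, q=5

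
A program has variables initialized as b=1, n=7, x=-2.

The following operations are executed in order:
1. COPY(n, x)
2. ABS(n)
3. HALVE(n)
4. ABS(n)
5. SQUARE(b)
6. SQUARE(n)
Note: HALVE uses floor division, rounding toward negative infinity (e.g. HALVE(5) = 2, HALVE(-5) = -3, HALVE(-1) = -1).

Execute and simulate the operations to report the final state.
{b: 1, n: 1, x: -2}

Step-by-step execution:
Initial: b=1, n=7, x=-2
After step 1 (COPY(n, x)): b=1, n=-2, x=-2
After step 2 (ABS(n)): b=1, n=2, x=-2
After step 3 (HALVE(n)): b=1, n=1, x=-2
After step 4 (ABS(n)): b=1, n=1, x=-2
After step 5 (SQUARE(b)): b=1, n=1, x=-2
After step 6 (SQUARE(n)): b=1, n=1, x=-2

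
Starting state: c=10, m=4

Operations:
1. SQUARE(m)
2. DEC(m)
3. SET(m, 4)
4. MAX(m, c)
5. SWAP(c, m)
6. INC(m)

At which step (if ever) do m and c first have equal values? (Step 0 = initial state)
Step 4

m and c first become equal after step 4.

Comparing values at each step:
Initial: m=4, c=10
After step 1: m=16, c=10
After step 2: m=15, c=10
After step 3: m=4, c=10
After step 4: m=10, c=10 ← equal!
After step 5: m=10, c=10 ← equal!
After step 6: m=11, c=10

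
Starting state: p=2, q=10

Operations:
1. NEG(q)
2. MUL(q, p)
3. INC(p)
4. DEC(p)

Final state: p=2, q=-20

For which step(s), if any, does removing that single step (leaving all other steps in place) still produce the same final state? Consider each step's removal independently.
None - removing any single step changes the final result

Testing removal of each single step:
Without step 1: final = p=2, q=20 (different)
Without step 2: final = p=2, q=-10 (different)
Without step 3: final = p=1, q=-20 (different)
Without step 4: final = p=3, q=-20 (different)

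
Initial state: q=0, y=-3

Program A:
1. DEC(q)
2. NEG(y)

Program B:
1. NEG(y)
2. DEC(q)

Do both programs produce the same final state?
Yes

Program A final state: q=-1, y=3
Program B final state: q=-1, y=3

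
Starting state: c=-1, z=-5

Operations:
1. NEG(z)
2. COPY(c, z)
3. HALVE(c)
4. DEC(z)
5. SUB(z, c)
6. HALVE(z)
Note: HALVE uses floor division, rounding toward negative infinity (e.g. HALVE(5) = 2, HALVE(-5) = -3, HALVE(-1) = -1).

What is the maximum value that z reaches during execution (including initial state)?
5

Values of z at each step:
Initial: z = -5
After step 1: z = 5 ← maximum
After step 2: z = 5
After step 3: z = 5
After step 4: z = 4
After step 5: z = 2
After step 6: z = 1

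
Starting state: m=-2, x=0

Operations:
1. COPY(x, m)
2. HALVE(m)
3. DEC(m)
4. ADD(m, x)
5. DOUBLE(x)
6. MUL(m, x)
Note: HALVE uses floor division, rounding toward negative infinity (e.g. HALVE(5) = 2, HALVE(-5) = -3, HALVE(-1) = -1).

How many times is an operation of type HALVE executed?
1

Counting HALVE operations:
Step 2: HALVE(m) ← HALVE
Total: 1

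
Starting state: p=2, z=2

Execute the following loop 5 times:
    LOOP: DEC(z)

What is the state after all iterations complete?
p=2, z=-3

Iteration trace:
Start: p=2, z=2
After iteration 1: p=2, z=1
After iteration 2: p=2, z=0
After iteration 3: p=2, z=-1
After iteration 4: p=2, z=-2
After iteration 5: p=2, z=-3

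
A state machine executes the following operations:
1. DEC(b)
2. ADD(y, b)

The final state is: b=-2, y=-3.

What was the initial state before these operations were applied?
b=-1, y=-1

Working backwards:
Final state: b=-2, y=-3
Before step 2 (ADD(y, b)): b=-2, y=-1
Before step 1 (DEC(b)): b=-1, y=-1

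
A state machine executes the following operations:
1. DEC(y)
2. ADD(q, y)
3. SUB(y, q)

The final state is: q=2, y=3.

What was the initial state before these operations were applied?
q=-3, y=6

Working backwards:
Final state: q=2, y=3
Before step 3 (SUB(y, q)): q=2, y=5
Before step 2 (ADD(q, y)): q=-3, y=5
Before step 1 (DEC(y)): q=-3, y=6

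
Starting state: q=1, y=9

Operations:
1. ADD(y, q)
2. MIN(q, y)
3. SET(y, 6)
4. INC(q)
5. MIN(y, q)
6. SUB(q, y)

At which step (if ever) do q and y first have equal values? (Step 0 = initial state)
Step 5

q and y first become equal after step 5.

Comparing values at each step:
Initial: q=1, y=9
After step 1: q=1, y=10
After step 2: q=1, y=10
After step 3: q=1, y=6
After step 4: q=2, y=6
After step 5: q=2, y=2 ← equal!
After step 6: q=0, y=2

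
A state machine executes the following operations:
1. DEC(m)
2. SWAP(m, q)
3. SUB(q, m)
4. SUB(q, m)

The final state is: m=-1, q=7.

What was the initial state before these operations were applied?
m=6, q=-1

Working backwards:
Final state: m=-1, q=7
Before step 4 (SUB(q, m)): m=-1, q=6
Before step 3 (SUB(q, m)): m=-1, q=5
Before step 2 (SWAP(m, q)): m=5, q=-1
Before step 1 (DEC(m)): m=6, q=-1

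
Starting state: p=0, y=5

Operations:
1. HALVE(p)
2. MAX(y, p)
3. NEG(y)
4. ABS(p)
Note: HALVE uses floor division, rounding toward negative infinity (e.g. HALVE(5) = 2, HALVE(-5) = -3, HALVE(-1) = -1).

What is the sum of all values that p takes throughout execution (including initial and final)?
0

Values of p at each step:
Initial: p = 0
After step 1: p = 0
After step 2: p = 0
After step 3: p = 0
After step 4: p = 0
Sum = 0 + 0 + 0 + 0 + 0 = 0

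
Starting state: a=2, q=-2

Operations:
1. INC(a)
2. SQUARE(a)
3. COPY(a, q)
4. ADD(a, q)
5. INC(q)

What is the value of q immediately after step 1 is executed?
q = -2

Tracing q through execution:
Initial: q = -2
After step 1 (INC(a)): q = -2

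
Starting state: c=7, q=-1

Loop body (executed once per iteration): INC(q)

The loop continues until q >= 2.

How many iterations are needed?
3

Tracing iterations:
Initial: c=7, q=-1
After iteration 1: c=7, q=0
After iteration 2: c=7, q=1
After iteration 3: c=7, q=2
q >= 2 now holds, so the loop exits after 3 iterations.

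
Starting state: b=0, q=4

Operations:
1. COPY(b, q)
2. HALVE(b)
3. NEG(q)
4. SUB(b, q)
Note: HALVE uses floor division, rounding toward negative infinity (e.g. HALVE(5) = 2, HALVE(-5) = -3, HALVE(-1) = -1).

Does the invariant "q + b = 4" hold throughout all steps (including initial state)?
No, violated after step 1

The invariant is violated after step 1.

State at each step:
Initial: b=0, q=4
After step 1: b=4, q=4
After step 2: b=2, q=4
After step 3: b=2, q=-4
After step 4: b=6, q=-4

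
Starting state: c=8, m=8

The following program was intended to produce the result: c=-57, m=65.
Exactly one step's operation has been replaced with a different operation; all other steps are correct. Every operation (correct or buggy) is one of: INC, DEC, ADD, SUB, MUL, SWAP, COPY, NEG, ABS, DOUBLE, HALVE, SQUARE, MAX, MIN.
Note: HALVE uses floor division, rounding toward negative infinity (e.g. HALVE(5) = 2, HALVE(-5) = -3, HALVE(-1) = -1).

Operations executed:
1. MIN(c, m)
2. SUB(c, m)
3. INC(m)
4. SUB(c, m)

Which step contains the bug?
Step 2

Trace with buggy code:
Initial: c=8, m=8
After step 1: c=8, m=8
After step 2: c=0, m=8
After step 3: c=0, m=9
After step 4: c=-9, m=9
Actual final c=-9, m=9 ≠ expected c=-57, m=65.
Step 2 is the only position where a single-operation replacement can produce the expected result.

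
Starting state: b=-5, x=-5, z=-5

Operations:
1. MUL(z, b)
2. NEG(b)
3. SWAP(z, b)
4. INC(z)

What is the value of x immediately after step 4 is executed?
x = -5

Tracing x through execution:
Initial: x = -5
After step 1 (MUL(z, b)): x = -5
After step 2 (NEG(b)): x = -5
After step 3 (SWAP(z, b)): x = -5
After step 4 (INC(z)): x = -5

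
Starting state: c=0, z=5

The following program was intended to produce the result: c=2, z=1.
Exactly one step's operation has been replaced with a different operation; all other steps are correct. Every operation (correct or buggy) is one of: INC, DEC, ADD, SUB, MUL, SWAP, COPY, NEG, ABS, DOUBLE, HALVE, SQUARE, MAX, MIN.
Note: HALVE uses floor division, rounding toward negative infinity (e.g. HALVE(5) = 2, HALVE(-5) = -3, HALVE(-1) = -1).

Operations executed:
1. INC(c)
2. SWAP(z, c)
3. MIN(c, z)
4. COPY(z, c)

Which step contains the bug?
Step 4

Trace with buggy code:
Initial: c=0, z=5
After step 1: c=1, z=5
After step 2: c=5, z=1
After step 3: c=1, z=1
After step 4: c=1, z=1
Actual final c=1, z=1 ≠ expected c=2, z=1.
Step 4 is the only position where a single-operation replacement can produce the expected result.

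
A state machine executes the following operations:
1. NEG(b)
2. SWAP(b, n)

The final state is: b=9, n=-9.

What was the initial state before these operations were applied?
b=9, n=9

Working backwards:
Final state: b=9, n=-9
Before step 2 (SWAP(b, n)): b=-9, n=9
Before step 1 (NEG(b)): b=9, n=9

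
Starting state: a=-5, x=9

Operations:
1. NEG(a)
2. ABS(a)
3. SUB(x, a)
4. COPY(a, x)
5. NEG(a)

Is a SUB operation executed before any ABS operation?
No

First SUB: step 3
First ABS: step 2
Since 3 > 2, ABS comes first.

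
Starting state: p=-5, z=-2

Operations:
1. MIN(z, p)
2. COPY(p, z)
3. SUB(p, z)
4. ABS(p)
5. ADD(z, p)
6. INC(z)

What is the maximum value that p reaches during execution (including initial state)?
0

Values of p at each step:
Initial: p = -5
After step 1: p = -5
After step 2: p = -5
After step 3: p = 0 ← maximum
After step 4: p = 0
After step 5: p = 0
After step 6: p = 0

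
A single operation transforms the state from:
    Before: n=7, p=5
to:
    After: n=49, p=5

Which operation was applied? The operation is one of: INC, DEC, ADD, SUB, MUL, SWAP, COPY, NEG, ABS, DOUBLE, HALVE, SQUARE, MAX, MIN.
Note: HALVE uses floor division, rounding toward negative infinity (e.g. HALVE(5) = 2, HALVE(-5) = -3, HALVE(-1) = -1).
SQUARE(n)

Analyzing the change:
Before: n=7, p=5
After: n=49, p=5
Variable n changed from 7 to 49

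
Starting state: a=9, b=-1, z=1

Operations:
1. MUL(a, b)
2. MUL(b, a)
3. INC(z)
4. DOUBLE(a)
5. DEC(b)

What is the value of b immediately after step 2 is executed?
b = 9

Tracing b through execution:
Initial: b = -1
After step 1 (MUL(a, b)): b = -1
After step 2 (MUL(b, a)): b = 9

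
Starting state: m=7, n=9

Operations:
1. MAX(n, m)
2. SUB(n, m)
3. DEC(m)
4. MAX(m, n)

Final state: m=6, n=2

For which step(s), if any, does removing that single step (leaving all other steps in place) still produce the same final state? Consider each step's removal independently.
Step(s) 1, 4

Testing removal of each single step:
Without step 1: final = m=6, n=2 (same)
Without step 2: final = m=9, n=9 (different)
Without step 3: final = m=7, n=2 (different)
Without step 4: final = m=6, n=2 (same)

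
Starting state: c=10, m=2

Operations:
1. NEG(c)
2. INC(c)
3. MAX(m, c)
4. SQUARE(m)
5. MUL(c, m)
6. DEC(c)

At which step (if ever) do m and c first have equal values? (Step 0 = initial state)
Never

m and c never become equal during execution.

Comparing values at each step:
Initial: m=2, c=10
After step 1: m=2, c=-10
After step 2: m=2, c=-9
After step 3: m=2, c=-9
After step 4: m=4, c=-9
After step 5: m=4, c=-36
After step 6: m=4, c=-37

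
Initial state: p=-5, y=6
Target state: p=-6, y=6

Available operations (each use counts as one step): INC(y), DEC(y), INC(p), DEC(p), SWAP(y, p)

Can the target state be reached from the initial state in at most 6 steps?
Yes

Path (1 step): DEC(p)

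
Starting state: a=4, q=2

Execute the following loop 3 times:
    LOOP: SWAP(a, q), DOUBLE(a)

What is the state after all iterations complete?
a=8, q=8

Iteration trace:
Start: a=4, q=2
After iteration 1: a=4, q=4
After iteration 2: a=8, q=4
After iteration 3: a=8, q=8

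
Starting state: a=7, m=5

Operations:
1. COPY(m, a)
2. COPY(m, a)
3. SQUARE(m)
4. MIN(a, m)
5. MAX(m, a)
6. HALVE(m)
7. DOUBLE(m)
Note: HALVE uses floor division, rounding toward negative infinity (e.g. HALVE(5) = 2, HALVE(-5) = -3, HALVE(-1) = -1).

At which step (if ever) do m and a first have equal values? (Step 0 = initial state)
Step 1

m and a first become equal after step 1.

Comparing values at each step:
Initial: m=5, a=7
After step 1: m=7, a=7 ← equal!
After step 2: m=7, a=7 ← equal!
After step 3: m=49, a=7
After step 4: m=49, a=7
After step 5: m=49, a=7
After step 6: m=24, a=7
After step 7: m=48, a=7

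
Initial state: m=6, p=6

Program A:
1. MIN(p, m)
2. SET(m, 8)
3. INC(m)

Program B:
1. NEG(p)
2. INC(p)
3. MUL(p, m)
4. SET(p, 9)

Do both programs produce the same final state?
No

Program A final state: m=9, p=6
Program B final state: m=6, p=9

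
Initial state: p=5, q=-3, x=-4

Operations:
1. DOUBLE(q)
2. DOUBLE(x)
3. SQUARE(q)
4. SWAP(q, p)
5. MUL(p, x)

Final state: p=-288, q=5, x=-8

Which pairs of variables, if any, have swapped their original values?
None

Comparing initial and final values:
q: -3 → 5
x: -4 → -8
p: 5 → -288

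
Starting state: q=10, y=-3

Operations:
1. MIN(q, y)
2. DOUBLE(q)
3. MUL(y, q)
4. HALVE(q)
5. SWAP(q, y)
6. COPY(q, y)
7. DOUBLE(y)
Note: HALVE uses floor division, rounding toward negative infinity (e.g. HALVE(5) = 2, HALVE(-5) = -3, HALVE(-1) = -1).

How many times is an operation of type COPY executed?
1

Counting COPY operations:
Step 6: COPY(q, y) ← COPY
Total: 1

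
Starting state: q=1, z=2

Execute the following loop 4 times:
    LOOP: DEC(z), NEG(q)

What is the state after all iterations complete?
q=1, z=-2

Iteration trace:
Start: q=1, z=2
After iteration 1: q=-1, z=1
After iteration 2: q=1, z=0
After iteration 3: q=-1, z=-1
After iteration 4: q=1, z=-2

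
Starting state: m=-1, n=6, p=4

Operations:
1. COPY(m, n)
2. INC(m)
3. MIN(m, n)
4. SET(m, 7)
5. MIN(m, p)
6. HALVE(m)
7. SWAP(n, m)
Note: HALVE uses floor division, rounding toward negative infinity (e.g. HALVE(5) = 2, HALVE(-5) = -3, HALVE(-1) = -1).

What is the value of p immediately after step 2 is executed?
p = 4

Tracing p through execution:
Initial: p = 4
After step 1 (COPY(m, n)): p = 4
After step 2 (INC(m)): p = 4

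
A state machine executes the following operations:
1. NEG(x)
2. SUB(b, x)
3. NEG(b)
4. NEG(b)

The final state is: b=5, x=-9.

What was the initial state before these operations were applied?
b=-4, x=9

Working backwards:
Final state: b=5, x=-9
Before step 4 (NEG(b)): b=-5, x=-9
Before step 3 (NEG(b)): b=5, x=-9
Before step 2 (SUB(b, x)): b=-4, x=-9
Before step 1 (NEG(x)): b=-4, x=9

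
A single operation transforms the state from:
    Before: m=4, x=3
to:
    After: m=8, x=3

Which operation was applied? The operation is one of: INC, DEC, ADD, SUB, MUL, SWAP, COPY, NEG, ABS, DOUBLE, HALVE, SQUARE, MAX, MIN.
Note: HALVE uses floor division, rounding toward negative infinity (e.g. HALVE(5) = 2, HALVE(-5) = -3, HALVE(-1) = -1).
DOUBLE(m)

Analyzing the change:
Before: m=4, x=3
After: m=8, x=3
Variable m changed from 4 to 8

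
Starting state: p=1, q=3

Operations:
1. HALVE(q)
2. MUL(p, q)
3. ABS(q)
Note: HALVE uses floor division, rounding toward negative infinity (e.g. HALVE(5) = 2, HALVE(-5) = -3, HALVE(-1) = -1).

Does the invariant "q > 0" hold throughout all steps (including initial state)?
Yes

The invariant holds at every step.

State at each step:
Initial: p=1, q=3
After step 1: p=1, q=1
After step 2: p=1, q=1
After step 3: p=1, q=1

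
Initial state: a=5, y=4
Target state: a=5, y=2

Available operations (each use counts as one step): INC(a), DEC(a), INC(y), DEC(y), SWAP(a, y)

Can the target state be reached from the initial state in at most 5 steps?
Yes

Path (2 steps): DEC(y) → DEC(y)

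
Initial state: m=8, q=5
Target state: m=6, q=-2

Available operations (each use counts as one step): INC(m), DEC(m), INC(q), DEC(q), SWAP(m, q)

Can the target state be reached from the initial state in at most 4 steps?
No

The target state cannot be reached within 4 steps.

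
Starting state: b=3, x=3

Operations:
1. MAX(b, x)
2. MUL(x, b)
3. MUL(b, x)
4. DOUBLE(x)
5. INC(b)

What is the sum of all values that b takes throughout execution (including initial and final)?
91

Values of b at each step:
Initial: b = 3
After step 1: b = 3
After step 2: b = 3
After step 3: b = 27
After step 4: b = 27
After step 5: b = 28
Sum = 3 + 3 + 3 + 27 + 27 + 28 = 91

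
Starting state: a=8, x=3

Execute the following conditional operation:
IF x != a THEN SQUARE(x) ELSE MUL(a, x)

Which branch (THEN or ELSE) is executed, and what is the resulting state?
Branch: THEN, Final state: a=8, x=9

Evaluating condition: x != a
x = 3, a = 8
Condition is True, so THEN branch executes
After SQUARE(x): a=8, x=9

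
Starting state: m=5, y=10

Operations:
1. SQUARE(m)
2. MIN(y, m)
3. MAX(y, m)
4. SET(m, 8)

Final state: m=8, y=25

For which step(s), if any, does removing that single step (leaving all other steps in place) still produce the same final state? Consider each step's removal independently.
Step(s) 2

Testing removal of each single step:
Without step 1: final = m=8, y=5 (different)
Without step 2: final = m=8, y=25 (same)
Without step 3: final = m=8, y=10 (different)
Without step 4: final = m=25, y=25 (different)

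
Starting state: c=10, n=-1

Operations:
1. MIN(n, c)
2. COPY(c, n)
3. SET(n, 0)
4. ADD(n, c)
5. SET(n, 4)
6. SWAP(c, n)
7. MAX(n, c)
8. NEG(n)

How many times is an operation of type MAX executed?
1

Counting MAX operations:
Step 7: MAX(n, c) ← MAX
Total: 1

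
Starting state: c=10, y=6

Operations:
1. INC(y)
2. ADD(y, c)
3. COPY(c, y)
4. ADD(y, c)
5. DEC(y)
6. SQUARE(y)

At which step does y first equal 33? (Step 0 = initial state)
Step 5

Tracing y:
Initial: y = 6
After step 1: y = 7
After step 2: y = 17
After step 3: y = 17
After step 4: y = 34
After step 5: y = 33 ← first occurrence
After step 6: y = 1089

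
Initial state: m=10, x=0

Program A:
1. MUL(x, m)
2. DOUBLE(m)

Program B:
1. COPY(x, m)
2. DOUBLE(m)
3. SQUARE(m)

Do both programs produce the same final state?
No

Program A final state: m=20, x=0
Program B final state: m=400, x=10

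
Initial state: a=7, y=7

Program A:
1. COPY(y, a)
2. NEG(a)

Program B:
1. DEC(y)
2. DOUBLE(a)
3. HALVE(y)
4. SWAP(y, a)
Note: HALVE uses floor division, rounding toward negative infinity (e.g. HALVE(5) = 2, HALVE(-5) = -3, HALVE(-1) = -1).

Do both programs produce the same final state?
No

Program A final state: a=-7, y=7
Program B final state: a=3, y=14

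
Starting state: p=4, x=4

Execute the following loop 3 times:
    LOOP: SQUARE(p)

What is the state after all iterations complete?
p=65536, x=4

Iteration trace:
Start: p=4, x=4
After iteration 1: p=16, x=4
After iteration 2: p=256, x=4
After iteration 3: p=65536, x=4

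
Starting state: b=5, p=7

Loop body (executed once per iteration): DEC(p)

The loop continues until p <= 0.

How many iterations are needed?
7

Tracing iterations:
Initial: b=5, p=7
After iteration 1: b=5, p=6
After iteration 2: b=5, p=5
After iteration 3: b=5, p=4
After iteration 4: b=5, p=3
After iteration 5: b=5, p=2
After iteration 6: b=5, p=1
After iteration 7: b=5, p=0
p <= 0 now holds, so the loop exits after 7 iterations.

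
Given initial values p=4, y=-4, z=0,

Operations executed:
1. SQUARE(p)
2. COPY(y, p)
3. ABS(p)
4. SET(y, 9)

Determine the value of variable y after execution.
y = 9

Tracing execution:
Step 1: SQUARE(p) → y = -4
Step 2: COPY(y, p) → y = 16
Step 3: ABS(p) → y = 16
Step 4: SET(y, 9) → y = 9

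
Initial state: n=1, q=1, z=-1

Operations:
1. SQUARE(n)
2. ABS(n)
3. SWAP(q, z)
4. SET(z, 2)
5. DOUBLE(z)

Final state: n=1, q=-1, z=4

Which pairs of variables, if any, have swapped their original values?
None

Comparing initial and final values:
n: 1 → 1
q: 1 → -1
z: -1 → 4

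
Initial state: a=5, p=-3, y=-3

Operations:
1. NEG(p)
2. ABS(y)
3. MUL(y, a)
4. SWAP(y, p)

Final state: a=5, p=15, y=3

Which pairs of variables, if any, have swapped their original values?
None

Comparing initial and final values:
a: 5 → 5
y: -3 → 3
p: -3 → 15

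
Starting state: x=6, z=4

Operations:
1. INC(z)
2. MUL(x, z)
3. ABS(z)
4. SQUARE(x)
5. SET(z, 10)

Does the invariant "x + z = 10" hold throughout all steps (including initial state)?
No, violated after step 1

The invariant is violated after step 1.

State at each step:
Initial: x=6, z=4
After step 1: x=6, z=5
After step 2: x=30, z=5
After step 3: x=30, z=5
After step 4: x=900, z=5
After step 5: x=900, z=10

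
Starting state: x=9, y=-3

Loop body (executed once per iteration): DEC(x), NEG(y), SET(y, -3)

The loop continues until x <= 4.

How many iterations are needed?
5

Tracing iterations:
Initial: x=9, y=-3
After iteration 1: x=8, y=-3
After iteration 2: x=7, y=-3
After iteration 3: x=6, y=-3
After iteration 4: x=5, y=-3
After iteration 5: x=4, y=-3
x <= 4 now holds, so the loop exits after 5 iterations.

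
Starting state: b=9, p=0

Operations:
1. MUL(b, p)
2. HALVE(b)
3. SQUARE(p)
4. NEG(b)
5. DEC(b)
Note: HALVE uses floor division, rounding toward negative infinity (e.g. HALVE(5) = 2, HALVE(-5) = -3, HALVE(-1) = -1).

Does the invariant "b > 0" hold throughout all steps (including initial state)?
No, violated after step 1

The invariant is violated after step 1.

State at each step:
Initial: b=9, p=0
After step 1: b=0, p=0
After step 2: b=0, p=0
After step 3: b=0, p=0
After step 4: b=0, p=0
After step 5: b=-1, p=0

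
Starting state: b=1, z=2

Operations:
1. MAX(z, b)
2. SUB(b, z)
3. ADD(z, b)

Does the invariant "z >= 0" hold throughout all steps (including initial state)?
Yes

The invariant holds at every step.

State at each step:
Initial: b=1, z=2
After step 1: b=1, z=2
After step 2: b=-1, z=2
After step 3: b=-1, z=1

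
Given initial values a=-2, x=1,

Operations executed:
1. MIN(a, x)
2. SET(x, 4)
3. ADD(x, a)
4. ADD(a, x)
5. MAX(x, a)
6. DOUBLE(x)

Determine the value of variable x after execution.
x = 4

Tracing execution:
Step 1: MIN(a, x) → x = 1
Step 2: SET(x, 4) → x = 4
Step 3: ADD(x, a) → x = 2
Step 4: ADD(a, x) → x = 2
Step 5: MAX(x, a) → x = 2
Step 6: DOUBLE(x) → x = 4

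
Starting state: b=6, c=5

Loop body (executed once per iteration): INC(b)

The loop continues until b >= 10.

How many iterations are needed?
4

Tracing iterations:
Initial: b=6, c=5
After iteration 1: b=7, c=5
After iteration 2: b=8, c=5
After iteration 3: b=9, c=5
After iteration 4: b=10, c=5
b >= 10 now holds, so the loop exits after 4 iterations.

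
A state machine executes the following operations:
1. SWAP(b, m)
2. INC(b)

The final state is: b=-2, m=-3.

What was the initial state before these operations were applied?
b=-3, m=-3

Working backwards:
Final state: b=-2, m=-3
Before step 2 (INC(b)): b=-3, m=-3
Before step 1 (SWAP(b, m)): b=-3, m=-3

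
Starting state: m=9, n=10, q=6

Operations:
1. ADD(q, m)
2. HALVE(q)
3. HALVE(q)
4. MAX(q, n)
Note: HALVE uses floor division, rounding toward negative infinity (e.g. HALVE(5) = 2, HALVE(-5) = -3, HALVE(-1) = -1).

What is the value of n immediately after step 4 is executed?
n = 10

Tracing n through execution:
Initial: n = 10
After step 1 (ADD(q, m)): n = 10
After step 2 (HALVE(q)): n = 10
After step 3 (HALVE(q)): n = 10
After step 4 (MAX(q, n)): n = 10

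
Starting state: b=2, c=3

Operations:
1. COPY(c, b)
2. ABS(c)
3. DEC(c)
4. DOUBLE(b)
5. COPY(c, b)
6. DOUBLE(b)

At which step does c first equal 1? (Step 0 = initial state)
Step 3

Tracing c:
Initial: c = 3
After step 1: c = 2
After step 2: c = 2
After step 3: c = 1 ← first occurrence
After step 4: c = 1
After step 5: c = 4
After step 6: c = 4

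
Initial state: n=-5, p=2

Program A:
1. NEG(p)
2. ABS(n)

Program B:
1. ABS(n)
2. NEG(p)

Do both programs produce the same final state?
Yes

Program A final state: n=5, p=-2
Program B final state: n=5, p=-2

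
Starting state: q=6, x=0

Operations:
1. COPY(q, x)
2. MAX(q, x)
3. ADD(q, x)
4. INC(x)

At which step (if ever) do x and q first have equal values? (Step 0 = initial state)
Step 1

x and q first become equal after step 1.

Comparing values at each step:
Initial: x=0, q=6
After step 1: x=0, q=0 ← equal!
After step 2: x=0, q=0 ← equal!
After step 3: x=0, q=0 ← equal!
After step 4: x=1, q=0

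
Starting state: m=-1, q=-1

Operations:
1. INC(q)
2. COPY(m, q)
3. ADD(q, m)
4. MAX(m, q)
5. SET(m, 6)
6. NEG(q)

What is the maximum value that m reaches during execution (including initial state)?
6

Values of m at each step:
Initial: m = -1
After step 1: m = -1
After step 2: m = 0
After step 3: m = 0
After step 4: m = 0
After step 5: m = 6 ← maximum
After step 6: m = 6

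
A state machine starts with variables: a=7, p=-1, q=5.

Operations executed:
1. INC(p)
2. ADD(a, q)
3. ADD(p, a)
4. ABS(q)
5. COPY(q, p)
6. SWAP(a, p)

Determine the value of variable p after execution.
p = 12

Tracing execution:
Step 1: INC(p) → p = 0
Step 2: ADD(a, q) → p = 0
Step 3: ADD(p, a) → p = 12
Step 4: ABS(q) → p = 12
Step 5: COPY(q, p) → p = 12
Step 6: SWAP(a, p) → p = 12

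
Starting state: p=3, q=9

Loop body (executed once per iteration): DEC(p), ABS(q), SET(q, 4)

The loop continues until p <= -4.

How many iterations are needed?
7

Tracing iterations:
Initial: p=3, q=9
After iteration 1: p=2, q=4
After iteration 2: p=1, q=4
After iteration 3: p=0, q=4
After iteration 4: p=-1, q=4
After iteration 5: p=-2, q=4
After iteration 6: p=-3, q=4
After iteration 7: p=-4, q=4
p <= -4 now holds, so the loop exits after 7 iterations.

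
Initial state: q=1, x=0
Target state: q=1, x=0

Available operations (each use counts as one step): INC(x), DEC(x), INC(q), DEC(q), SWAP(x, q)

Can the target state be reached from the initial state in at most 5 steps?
Yes

Path (0 steps): 0 steps (already at target)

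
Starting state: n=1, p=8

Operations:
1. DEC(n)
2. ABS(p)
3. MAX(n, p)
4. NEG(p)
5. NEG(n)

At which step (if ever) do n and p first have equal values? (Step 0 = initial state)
Step 3

n and p first become equal after step 3.

Comparing values at each step:
Initial: n=1, p=8
After step 1: n=0, p=8
After step 2: n=0, p=8
After step 3: n=8, p=8 ← equal!
After step 4: n=8, p=-8
After step 5: n=-8, p=-8 ← equal!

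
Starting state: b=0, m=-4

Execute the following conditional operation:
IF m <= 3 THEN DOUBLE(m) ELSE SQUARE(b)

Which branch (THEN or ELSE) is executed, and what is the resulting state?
Branch: THEN, Final state: b=0, m=-8

Evaluating condition: m <= 3
m = -4
Condition is True, so THEN branch executes
After DOUBLE(m): b=0, m=-8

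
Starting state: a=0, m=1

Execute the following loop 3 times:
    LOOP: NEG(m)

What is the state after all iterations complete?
a=0, m=-1

Iteration trace:
Start: a=0, m=1
After iteration 1: a=0, m=-1
After iteration 2: a=0, m=1
After iteration 3: a=0, m=-1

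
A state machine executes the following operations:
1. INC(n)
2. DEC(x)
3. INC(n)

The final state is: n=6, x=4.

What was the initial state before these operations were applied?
n=4, x=5

Working backwards:
Final state: n=6, x=4
Before step 3 (INC(n)): n=5, x=4
Before step 2 (DEC(x)): n=5, x=5
Before step 1 (INC(n)): n=4, x=5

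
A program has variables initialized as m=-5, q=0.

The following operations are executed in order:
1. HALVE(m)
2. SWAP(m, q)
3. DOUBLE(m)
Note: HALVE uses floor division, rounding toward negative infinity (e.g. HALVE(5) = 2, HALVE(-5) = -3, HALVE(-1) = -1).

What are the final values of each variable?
{m: 0, q: -3}

Step-by-step execution:
Initial: m=-5, q=0
After step 1 (HALVE(m)): m=-3, q=0
After step 2 (SWAP(m, q)): m=0, q=-3
After step 3 (DOUBLE(m)): m=0, q=-3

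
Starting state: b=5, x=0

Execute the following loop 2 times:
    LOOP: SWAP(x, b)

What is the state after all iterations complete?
b=5, x=0

Iteration trace:
Start: b=5, x=0
After iteration 1: b=0, x=5
After iteration 2: b=5, x=0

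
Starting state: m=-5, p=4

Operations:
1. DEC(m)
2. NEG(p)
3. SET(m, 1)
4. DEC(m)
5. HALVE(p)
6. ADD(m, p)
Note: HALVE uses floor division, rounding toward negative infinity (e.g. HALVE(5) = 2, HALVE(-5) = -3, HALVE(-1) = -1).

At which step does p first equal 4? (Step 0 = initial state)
Step 0

Tracing p:
Initial: p = 4 ← first occurrence
After step 1: p = 4
After step 2: p = -4
After step 3: p = -4
After step 4: p = -4
After step 5: p = -2
After step 6: p = -2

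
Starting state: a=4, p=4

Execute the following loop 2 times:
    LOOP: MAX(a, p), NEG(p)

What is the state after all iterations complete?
a=4, p=4

Iteration trace:
Start: a=4, p=4
After iteration 1: a=4, p=-4
After iteration 2: a=4, p=4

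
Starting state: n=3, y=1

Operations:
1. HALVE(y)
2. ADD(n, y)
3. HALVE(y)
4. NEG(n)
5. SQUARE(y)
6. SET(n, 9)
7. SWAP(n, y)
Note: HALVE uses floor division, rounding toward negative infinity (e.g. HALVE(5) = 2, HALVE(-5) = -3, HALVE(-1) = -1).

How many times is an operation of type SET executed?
1

Counting SET operations:
Step 6: SET(n, 9) ← SET
Total: 1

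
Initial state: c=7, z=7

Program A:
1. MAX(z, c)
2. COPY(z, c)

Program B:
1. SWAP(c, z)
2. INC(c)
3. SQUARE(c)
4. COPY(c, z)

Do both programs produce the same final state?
Yes

Program A final state: c=7, z=7
Program B final state: c=7, z=7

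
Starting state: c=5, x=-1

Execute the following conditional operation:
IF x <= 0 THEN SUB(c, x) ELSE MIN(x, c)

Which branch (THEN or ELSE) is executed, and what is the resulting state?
Branch: THEN, Final state: c=6, x=-1

Evaluating condition: x <= 0
x = -1
Condition is True, so THEN branch executes
After SUB(c, x): c=6, x=-1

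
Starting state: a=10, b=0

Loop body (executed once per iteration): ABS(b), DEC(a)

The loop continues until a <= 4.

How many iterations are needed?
6

Tracing iterations:
Initial: a=10, b=0
After iteration 1: a=9, b=0
After iteration 2: a=8, b=0
After iteration 3: a=7, b=0
After iteration 4: a=6, b=0
After iteration 5: a=5, b=0
After iteration 6: a=4, b=0
a <= 4 now holds, so the loop exits after 6 iterations.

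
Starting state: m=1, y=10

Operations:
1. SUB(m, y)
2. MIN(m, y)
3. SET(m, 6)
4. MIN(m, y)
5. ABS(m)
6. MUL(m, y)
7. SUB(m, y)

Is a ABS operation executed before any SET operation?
No

First ABS: step 5
First SET: step 3
Since 5 > 3, SET comes first.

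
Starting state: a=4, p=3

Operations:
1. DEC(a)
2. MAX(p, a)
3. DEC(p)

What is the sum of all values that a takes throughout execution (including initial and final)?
13

Values of a at each step:
Initial: a = 4
After step 1: a = 3
After step 2: a = 3
After step 3: a = 3
Sum = 4 + 3 + 3 + 3 = 13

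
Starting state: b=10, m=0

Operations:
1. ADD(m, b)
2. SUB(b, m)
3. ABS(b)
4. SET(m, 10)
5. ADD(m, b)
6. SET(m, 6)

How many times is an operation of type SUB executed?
1

Counting SUB operations:
Step 2: SUB(b, m) ← SUB
Total: 1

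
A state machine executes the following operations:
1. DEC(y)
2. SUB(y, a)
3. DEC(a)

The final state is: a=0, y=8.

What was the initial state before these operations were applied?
a=1, y=10

Working backwards:
Final state: a=0, y=8
Before step 3 (DEC(a)): a=1, y=8
Before step 2 (SUB(y, a)): a=1, y=9
Before step 1 (DEC(y)): a=1, y=10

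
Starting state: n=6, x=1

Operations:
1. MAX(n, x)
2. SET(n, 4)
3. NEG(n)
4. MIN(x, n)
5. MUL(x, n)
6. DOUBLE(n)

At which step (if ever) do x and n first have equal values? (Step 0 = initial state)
Step 4

x and n first become equal after step 4.

Comparing values at each step:
Initial: x=1, n=6
After step 1: x=1, n=6
After step 2: x=1, n=4
After step 3: x=1, n=-4
After step 4: x=-4, n=-4 ← equal!
After step 5: x=16, n=-4
After step 6: x=16, n=-8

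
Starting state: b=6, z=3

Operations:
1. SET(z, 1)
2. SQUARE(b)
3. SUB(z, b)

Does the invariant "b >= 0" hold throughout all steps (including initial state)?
Yes

The invariant holds at every step.

State at each step:
Initial: b=6, z=3
After step 1: b=6, z=1
After step 2: b=36, z=1
After step 3: b=36, z=-35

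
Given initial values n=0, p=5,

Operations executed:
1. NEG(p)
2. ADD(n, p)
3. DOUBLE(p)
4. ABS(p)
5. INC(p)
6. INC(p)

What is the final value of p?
p = 12

Tracing execution:
Step 1: NEG(p) → p = -5
Step 2: ADD(n, p) → p = -5
Step 3: DOUBLE(p) → p = -10
Step 4: ABS(p) → p = 10
Step 5: INC(p) → p = 11
Step 6: INC(p) → p = 12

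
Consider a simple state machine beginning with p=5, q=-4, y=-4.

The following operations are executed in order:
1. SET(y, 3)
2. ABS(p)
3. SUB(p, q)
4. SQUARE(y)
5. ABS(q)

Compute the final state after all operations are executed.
{p: 9, q: 4, y: 9}

Step-by-step execution:
Initial: p=5, q=-4, y=-4
After step 1 (SET(y, 3)): p=5, q=-4, y=3
After step 2 (ABS(p)): p=5, q=-4, y=3
After step 3 (SUB(p, q)): p=9, q=-4, y=3
After step 4 (SQUARE(y)): p=9, q=-4, y=9
After step 5 (ABS(q)): p=9, q=4, y=9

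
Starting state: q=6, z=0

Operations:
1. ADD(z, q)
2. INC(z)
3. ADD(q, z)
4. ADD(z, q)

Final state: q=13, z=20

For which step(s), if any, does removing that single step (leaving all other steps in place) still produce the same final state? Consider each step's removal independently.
None - removing any single step changes the final result

Testing removal of each single step:
Without step 1: final = q=7, z=8 (different)
Without step 2: final = q=12, z=18 (different)
Without step 3: final = q=6, z=13 (different)
Without step 4: final = q=13, z=7 (different)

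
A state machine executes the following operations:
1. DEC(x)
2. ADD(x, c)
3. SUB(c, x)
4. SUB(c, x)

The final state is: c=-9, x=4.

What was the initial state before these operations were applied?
c=-1, x=6

Working backwards:
Final state: c=-9, x=4
Before step 4 (SUB(c, x)): c=-5, x=4
Before step 3 (SUB(c, x)): c=-1, x=4
Before step 2 (ADD(x, c)): c=-1, x=5
Before step 1 (DEC(x)): c=-1, x=6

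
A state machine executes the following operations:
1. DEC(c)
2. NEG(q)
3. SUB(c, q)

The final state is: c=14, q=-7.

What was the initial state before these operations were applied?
c=8, q=7

Working backwards:
Final state: c=14, q=-7
Before step 3 (SUB(c, q)): c=7, q=-7
Before step 2 (NEG(q)): c=7, q=7
Before step 1 (DEC(c)): c=8, q=7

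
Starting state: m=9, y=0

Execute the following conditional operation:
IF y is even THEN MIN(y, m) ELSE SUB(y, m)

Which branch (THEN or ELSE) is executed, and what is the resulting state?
Branch: THEN, Final state: m=9, y=0

Evaluating condition: y is even
Condition is True, so THEN branch executes
After MIN(y, m): m=9, y=0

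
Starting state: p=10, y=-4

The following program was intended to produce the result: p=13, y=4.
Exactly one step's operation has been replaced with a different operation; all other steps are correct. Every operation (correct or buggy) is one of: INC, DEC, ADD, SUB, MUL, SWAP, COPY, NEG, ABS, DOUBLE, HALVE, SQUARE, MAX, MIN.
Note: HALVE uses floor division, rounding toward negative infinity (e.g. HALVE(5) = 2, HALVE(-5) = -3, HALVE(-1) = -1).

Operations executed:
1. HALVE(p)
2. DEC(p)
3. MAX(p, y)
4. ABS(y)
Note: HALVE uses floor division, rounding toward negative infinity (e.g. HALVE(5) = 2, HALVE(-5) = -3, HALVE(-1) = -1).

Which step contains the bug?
Step 1

Trace with buggy code:
Initial: p=10, y=-4
After step 1: p=5, y=-4
After step 2: p=4, y=-4
After step 3: p=4, y=-4
After step 4: p=4, y=4
Actual final p=4, y=4 ≠ expected p=13, y=4.
Step 1 is the only position where a single-operation replacement can produce the expected result.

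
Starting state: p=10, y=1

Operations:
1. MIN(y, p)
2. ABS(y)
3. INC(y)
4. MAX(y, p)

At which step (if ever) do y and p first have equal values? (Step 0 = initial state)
Step 4

y and p first become equal after step 4.

Comparing values at each step:
Initial: y=1, p=10
After step 1: y=1, p=10
After step 2: y=1, p=10
After step 3: y=2, p=10
After step 4: y=10, p=10 ← equal!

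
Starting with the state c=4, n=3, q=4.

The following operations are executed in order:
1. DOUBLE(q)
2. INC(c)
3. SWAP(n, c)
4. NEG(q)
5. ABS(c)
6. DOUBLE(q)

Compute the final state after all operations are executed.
{c: 3, n: 5, q: -16}

Step-by-step execution:
Initial: c=4, n=3, q=4
After step 1 (DOUBLE(q)): c=4, n=3, q=8
After step 2 (INC(c)): c=5, n=3, q=8
After step 3 (SWAP(n, c)): c=3, n=5, q=8
After step 4 (NEG(q)): c=3, n=5, q=-8
After step 5 (ABS(c)): c=3, n=5, q=-8
After step 6 (DOUBLE(q)): c=3, n=5, q=-16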